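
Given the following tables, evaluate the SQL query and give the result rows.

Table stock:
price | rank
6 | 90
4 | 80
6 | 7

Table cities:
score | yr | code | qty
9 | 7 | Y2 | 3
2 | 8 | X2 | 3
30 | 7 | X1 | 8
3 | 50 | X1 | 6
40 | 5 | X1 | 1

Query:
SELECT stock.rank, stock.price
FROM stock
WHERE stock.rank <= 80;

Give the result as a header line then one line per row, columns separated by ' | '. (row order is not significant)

After WHERE (2 rows):
stock.price | stock.rank
4 | 80
6 | 7
After SELECT (2 rows):
stock.rank | stock.price
80 | 4
7 | 6

== RESULT ==
stock.rank | stock.price
80 | 4
7 | 6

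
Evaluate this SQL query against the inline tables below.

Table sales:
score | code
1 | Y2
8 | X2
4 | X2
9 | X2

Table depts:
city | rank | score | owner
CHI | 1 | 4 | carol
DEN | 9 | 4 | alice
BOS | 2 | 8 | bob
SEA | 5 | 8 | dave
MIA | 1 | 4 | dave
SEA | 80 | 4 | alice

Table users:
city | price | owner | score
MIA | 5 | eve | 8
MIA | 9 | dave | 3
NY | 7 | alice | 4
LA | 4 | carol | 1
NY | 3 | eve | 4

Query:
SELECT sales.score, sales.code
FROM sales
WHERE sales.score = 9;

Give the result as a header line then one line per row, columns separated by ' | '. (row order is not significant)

After WHERE (1 rows):
sales.score | sales.code
9 | X2
After SELECT (1 rows):
sales.score | sales.code
9 | X2

== RESULT ==
sales.score | sales.code
9 | X2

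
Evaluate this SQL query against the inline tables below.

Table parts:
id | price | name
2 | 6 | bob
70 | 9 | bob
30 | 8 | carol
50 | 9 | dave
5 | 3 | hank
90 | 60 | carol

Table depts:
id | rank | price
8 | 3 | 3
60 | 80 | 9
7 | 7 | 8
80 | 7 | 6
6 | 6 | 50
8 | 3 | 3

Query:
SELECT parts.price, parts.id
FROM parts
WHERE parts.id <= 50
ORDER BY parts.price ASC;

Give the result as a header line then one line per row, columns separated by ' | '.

== RESULT ==
parts.price | parts.id
3 | 5
6 | 2
8 | 30
9 | 50

Derivation:
After WHERE (4 rows):
parts.id | parts.price | parts.name
2 | 6 | bob
30 | 8 | carol
50 | 9 | dave
5 | 3 | hank
After SELECT (4 rows):
parts.price | parts.id
6 | 2
8 | 30
9 | 50
3 | 5
After ORDER BY (4 rows):
parts.price | parts.id
3 | 5
6 | 2
8 | 30
9 | 50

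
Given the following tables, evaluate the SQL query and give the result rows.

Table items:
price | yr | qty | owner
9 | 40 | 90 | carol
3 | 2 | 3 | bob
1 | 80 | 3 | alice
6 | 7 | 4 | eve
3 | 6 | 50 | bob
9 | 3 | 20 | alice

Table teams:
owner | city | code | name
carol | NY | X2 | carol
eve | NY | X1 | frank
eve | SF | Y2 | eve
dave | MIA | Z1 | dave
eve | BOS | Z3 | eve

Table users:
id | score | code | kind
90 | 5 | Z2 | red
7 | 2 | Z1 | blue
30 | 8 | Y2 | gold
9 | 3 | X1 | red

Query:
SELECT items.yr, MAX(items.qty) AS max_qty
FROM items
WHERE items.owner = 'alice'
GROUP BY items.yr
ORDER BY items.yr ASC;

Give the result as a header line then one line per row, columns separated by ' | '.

After WHERE (2 rows):
items.price | items.yr | items.qty | items.owner
1 | 80 | 3 | alice
9 | 3 | 20 | alice
After GROUP BY (2 rows):
items.yr | max_qty
80 | 3
3 | 20
After ORDER BY (2 rows):
items.yr | max_qty
3 | 20
80 | 3

== RESULT ==
items.yr | max_qty
3 | 20
80 | 3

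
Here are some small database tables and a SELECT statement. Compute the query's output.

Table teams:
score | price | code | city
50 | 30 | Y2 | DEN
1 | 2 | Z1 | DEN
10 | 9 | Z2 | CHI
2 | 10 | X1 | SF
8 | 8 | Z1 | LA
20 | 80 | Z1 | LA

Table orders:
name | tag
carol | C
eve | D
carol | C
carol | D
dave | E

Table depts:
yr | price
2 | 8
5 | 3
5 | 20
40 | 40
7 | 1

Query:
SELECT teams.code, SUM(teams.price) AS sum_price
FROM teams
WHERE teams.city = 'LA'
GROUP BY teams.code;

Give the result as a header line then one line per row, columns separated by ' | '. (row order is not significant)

After WHERE (2 rows):
teams.score | teams.price | teams.code | teams.city
8 | 8 | Z1 | LA
20 | 80 | Z1 | LA
After GROUP BY (1 rows):
teams.code | sum_price
Z1 | 88

== RESULT ==
teams.code | sum_price
Z1 | 88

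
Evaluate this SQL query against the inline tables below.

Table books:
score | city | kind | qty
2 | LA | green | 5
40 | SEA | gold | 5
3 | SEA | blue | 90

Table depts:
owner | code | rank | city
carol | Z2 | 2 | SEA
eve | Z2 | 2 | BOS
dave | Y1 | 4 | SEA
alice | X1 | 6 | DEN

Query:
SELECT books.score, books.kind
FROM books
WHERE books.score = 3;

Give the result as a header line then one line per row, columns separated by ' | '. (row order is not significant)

After WHERE (1 rows):
books.score | books.city | books.kind | books.qty
3 | SEA | blue | 90
After SELECT (1 rows):
books.score | books.kind
3 | blue

== RESULT ==
books.score | books.kind
3 | blue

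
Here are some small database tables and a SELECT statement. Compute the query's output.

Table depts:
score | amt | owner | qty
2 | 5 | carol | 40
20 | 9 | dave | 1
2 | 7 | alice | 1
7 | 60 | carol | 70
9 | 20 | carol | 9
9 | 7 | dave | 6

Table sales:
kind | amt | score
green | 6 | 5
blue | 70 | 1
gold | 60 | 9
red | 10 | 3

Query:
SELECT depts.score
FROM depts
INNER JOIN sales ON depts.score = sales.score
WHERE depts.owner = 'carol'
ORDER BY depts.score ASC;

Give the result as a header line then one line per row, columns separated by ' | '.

== RESULT ==
depts.score
9

Derivation:
After JOIN sales (2 rows):
depts.score | depts.amt | depts.owner | depts.qty | sales.kind | sales.amt | sales.score
9 | 20 | carol | 9 | gold | 60 | 9
9 | 7 | dave | 6 | gold | 60 | 9
After WHERE (1 rows):
depts.score | depts.amt | depts.owner | depts.qty | sales.kind | sales.amt | sales.score
9 | 20 | carol | 9 | gold | 60 | 9
After SELECT (1 rows):
depts.score
9
After ORDER BY (1 rows):
depts.score
9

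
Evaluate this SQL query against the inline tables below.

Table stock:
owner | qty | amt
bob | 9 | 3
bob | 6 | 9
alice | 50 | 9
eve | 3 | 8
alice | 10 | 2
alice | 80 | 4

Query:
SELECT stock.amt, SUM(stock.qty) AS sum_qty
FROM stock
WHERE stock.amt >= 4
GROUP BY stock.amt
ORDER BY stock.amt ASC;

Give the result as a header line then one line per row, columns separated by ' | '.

After WHERE (4 rows):
stock.owner | stock.qty | stock.amt
bob | 6 | 9
alice | 50 | 9
eve | 3 | 8
alice | 80 | 4
After GROUP BY (3 rows):
stock.amt | sum_qty
9 | 56
8 | 3
4 | 80
After ORDER BY (3 rows):
stock.amt | sum_qty
4 | 80
8 | 3
9 | 56

== RESULT ==
stock.amt | sum_qty
4 | 80
8 | 3
9 | 56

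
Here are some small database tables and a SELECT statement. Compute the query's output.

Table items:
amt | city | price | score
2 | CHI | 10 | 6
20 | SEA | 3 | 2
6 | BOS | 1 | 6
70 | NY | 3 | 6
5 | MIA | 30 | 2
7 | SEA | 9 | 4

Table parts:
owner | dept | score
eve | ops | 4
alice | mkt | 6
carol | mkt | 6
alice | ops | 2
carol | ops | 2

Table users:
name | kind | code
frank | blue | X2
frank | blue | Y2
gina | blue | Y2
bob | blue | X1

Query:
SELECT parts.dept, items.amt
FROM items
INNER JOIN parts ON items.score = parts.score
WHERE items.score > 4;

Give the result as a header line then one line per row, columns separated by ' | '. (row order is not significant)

After JOIN parts (11 rows):
items.amt | items.city | items.price | items.score | parts.owner | parts.dept | parts.score
2 | CHI | 10 | 6 | alice | mkt | 6
2 | CHI | 10 | 6 | carol | mkt | 6
20 | SEA | 3 | 2 | alice | ops | 2
20 | SEA | 3 | 2 | carol | ops | 2
6 | BOS | 1 | 6 | alice | mkt | 6
6 | BOS | 1 | 6 | carol | mkt | 6
70 | NY | 3 | 6 | alice | mkt | 6
70 | NY | 3 | 6 | carol | mkt | 6
5 | MIA | 30 | 2 | alice | ops | 2
5 | MIA | 30 | 2 | carol | ops | 2
7 | SEA | 9 | 4 | eve | ops | 4
After WHERE (6 rows):
items.amt | items.city | items.price | items.score | parts.owner | parts.dept | parts.score
2 | CHI | 10 | 6 | alice | mkt | 6
2 | CHI | 10 | 6 | carol | mkt | 6
6 | BOS | 1 | 6 | alice | mkt | 6
6 | BOS | 1 | 6 | carol | mkt | 6
70 | NY | 3 | 6 | alice | mkt | 6
70 | NY | 3 | 6 | carol | mkt | 6
After SELECT (6 rows):
parts.dept | items.amt
mkt | 2
mkt | 2
mkt | 6
mkt | 6
mkt | 70
mkt | 70

== RESULT ==
parts.dept | items.amt
mkt | 2
mkt | 2
mkt | 6
mkt | 6
mkt | 70
mkt | 70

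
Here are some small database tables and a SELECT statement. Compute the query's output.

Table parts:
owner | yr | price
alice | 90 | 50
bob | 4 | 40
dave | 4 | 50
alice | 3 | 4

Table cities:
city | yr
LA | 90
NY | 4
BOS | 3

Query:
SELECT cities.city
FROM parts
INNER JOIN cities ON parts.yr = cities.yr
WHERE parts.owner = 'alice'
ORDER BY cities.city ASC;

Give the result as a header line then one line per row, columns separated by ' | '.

== RESULT ==
cities.city
BOS
LA

Derivation:
After JOIN cities (4 rows):
parts.owner | parts.yr | parts.price | cities.city | cities.yr
alice | 90 | 50 | LA | 90
bob | 4 | 40 | NY | 4
dave | 4 | 50 | NY | 4
alice | 3 | 4 | BOS | 3
After WHERE (2 rows):
parts.owner | parts.yr | parts.price | cities.city | cities.yr
alice | 90 | 50 | LA | 90
alice | 3 | 4 | BOS | 3
After SELECT (2 rows):
cities.city
LA
BOS
After ORDER BY (2 rows):
cities.city
BOS
LA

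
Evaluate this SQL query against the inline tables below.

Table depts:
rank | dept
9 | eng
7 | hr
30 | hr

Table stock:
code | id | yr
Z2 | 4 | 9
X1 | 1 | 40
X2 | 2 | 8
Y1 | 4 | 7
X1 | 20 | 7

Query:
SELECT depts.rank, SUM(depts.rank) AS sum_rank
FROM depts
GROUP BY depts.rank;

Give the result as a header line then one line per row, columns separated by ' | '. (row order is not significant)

== RESULT ==
depts.rank | sum_rank
9 | 9
7 | 7
30 | 30

Derivation:
After GROUP BY (3 rows):
depts.rank | sum_rank
9 | 9
7 | 7
30 | 30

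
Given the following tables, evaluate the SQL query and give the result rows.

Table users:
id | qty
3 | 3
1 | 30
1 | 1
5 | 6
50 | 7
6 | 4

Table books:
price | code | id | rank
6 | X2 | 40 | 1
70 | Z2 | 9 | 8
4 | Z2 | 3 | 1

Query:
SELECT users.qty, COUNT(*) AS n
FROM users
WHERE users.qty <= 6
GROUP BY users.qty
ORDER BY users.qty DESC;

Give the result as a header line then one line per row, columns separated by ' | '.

== RESULT ==
users.qty | n
6 | 1
4 | 1
3 | 1
1 | 1

Derivation:
After WHERE (4 rows):
users.id | users.qty
3 | 3
1 | 1
5 | 6
6 | 4
After GROUP BY (4 rows):
users.qty | n
3 | 1
1 | 1
6 | 1
4 | 1
After ORDER BY (4 rows):
users.qty | n
6 | 1
4 | 1
3 | 1
1 | 1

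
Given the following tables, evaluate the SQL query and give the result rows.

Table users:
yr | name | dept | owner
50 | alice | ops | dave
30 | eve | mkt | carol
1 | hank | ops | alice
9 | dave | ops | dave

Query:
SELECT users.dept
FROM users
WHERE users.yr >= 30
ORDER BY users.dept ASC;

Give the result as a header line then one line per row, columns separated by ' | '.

== RESULT ==
users.dept
mkt
ops

Derivation:
After WHERE (2 rows):
users.yr | users.name | users.dept | users.owner
50 | alice | ops | dave
30 | eve | mkt | carol
After SELECT (2 rows):
users.dept
ops
mkt
After ORDER BY (2 rows):
users.dept
mkt
ops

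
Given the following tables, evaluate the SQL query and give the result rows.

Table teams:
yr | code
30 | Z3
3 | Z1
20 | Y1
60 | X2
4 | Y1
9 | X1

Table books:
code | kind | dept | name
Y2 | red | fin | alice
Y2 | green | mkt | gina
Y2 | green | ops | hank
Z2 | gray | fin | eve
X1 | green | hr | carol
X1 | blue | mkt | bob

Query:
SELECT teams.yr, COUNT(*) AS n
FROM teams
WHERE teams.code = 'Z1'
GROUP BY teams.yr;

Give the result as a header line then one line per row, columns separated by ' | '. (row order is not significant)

== RESULT ==
teams.yr | n
3 | 1

Derivation:
After WHERE (1 rows):
teams.yr | teams.code
3 | Z1
After GROUP BY (1 rows):
teams.yr | n
3 | 1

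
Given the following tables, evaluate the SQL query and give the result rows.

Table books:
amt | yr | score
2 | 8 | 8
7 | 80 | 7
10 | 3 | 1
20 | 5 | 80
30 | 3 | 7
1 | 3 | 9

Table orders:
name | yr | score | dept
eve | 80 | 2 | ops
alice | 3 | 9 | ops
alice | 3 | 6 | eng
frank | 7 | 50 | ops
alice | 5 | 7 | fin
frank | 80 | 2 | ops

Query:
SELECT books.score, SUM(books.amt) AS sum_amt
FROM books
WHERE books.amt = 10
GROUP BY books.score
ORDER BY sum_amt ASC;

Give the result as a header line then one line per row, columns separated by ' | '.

After WHERE (1 rows):
books.amt | books.yr | books.score
10 | 3 | 1
After GROUP BY (1 rows):
books.score | sum_amt
1 | 10
After ORDER BY (1 rows):
books.score | sum_amt
1 | 10

== RESULT ==
books.score | sum_amt
1 | 10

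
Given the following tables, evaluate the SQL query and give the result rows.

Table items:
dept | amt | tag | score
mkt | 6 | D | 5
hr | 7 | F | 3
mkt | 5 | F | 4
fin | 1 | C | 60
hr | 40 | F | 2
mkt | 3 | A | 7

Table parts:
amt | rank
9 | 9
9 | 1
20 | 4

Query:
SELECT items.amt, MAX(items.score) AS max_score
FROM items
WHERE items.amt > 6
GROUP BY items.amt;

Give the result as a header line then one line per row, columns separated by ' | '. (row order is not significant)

== RESULT ==
items.amt | max_score
7 | 3
40 | 2

Derivation:
After WHERE (2 rows):
items.dept | items.amt | items.tag | items.score
hr | 7 | F | 3
hr | 40 | F | 2
After GROUP BY (2 rows):
items.amt | max_score
7 | 3
40 | 2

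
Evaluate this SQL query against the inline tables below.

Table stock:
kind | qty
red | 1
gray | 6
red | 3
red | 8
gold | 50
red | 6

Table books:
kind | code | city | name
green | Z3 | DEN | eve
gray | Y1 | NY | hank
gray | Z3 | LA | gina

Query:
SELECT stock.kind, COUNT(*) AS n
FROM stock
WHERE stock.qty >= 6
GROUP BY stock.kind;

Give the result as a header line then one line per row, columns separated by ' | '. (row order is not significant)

After WHERE (4 rows):
stock.kind | stock.qty
gray | 6
red | 8
gold | 50
red | 6
After GROUP BY (3 rows):
stock.kind | n
gray | 1
red | 2
gold | 1

== RESULT ==
stock.kind | n
gray | 1
red | 2
gold | 1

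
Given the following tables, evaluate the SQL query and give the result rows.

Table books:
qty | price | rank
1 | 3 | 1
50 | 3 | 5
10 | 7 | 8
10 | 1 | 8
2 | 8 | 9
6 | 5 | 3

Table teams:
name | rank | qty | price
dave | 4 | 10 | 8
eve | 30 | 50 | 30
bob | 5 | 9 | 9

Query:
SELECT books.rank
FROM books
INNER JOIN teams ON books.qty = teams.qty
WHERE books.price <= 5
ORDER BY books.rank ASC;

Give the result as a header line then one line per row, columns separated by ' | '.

After JOIN teams (3 rows):
books.qty | books.price | books.rank | teams.name | teams.rank | teams.qty | teams.price
50 | 3 | 5 | eve | 30 | 50 | 30
10 | 7 | 8 | dave | 4 | 10 | 8
10 | 1 | 8 | dave | 4 | 10 | 8
After WHERE (2 rows):
books.qty | books.price | books.rank | teams.name | teams.rank | teams.qty | teams.price
50 | 3 | 5 | eve | 30 | 50 | 30
10 | 1 | 8 | dave | 4 | 10 | 8
After SELECT (2 rows):
books.rank
5
8
After ORDER BY (2 rows):
books.rank
5
8

== RESULT ==
books.rank
5
8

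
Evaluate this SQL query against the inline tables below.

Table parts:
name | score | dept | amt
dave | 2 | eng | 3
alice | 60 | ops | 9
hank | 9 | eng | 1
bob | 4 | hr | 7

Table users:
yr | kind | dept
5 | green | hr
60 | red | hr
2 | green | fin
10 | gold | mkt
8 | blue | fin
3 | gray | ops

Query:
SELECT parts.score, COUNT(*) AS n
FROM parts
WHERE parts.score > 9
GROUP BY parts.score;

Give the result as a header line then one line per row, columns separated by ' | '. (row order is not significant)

After WHERE (1 rows):
parts.name | parts.score | parts.dept | parts.amt
alice | 60 | ops | 9
After GROUP BY (1 rows):
parts.score | n
60 | 1

== RESULT ==
parts.score | n
60 | 1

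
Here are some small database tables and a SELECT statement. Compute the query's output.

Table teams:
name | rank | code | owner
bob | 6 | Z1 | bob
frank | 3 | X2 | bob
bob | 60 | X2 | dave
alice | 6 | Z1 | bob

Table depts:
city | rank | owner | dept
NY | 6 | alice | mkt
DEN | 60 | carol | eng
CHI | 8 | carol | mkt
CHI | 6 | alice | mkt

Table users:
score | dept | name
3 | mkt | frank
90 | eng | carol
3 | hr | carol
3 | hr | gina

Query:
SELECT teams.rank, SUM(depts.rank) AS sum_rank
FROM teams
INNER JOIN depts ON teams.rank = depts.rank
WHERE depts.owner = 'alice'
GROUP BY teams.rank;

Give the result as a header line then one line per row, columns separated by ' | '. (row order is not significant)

After JOIN depts (5 rows):
teams.name | teams.rank | teams.code | teams.owner | depts.city | depts.rank | depts.owner | depts.dept
bob | 6 | Z1 | bob | NY | 6 | alice | mkt
bob | 6 | Z1 | bob | CHI | 6 | alice | mkt
bob | 60 | X2 | dave | DEN | 60 | carol | eng
alice | 6 | Z1 | bob | NY | 6 | alice | mkt
alice | 6 | Z1 | bob | CHI | 6 | alice | mkt
After WHERE (4 rows):
teams.name | teams.rank | teams.code | teams.owner | depts.city | depts.rank | depts.owner | depts.dept
bob | 6 | Z1 | bob | NY | 6 | alice | mkt
bob | 6 | Z1 | bob | CHI | 6 | alice | mkt
alice | 6 | Z1 | bob | NY | 6 | alice | mkt
alice | 6 | Z1 | bob | CHI | 6 | alice | mkt
After GROUP BY (1 rows):
teams.rank | sum_rank
6 | 24

== RESULT ==
teams.rank | sum_rank
6 | 24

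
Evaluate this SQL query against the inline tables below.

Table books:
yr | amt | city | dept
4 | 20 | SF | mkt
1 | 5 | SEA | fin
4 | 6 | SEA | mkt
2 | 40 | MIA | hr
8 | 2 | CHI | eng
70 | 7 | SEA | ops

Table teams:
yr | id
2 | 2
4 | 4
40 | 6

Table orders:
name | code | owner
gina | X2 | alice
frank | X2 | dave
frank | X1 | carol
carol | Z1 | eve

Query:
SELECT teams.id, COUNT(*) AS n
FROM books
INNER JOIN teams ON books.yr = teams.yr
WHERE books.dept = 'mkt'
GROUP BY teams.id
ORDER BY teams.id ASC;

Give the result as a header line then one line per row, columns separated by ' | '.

After JOIN teams (3 rows):
books.yr | books.amt | books.city | books.dept | teams.yr | teams.id
4 | 20 | SF | mkt | 4 | 4
4 | 6 | SEA | mkt | 4 | 4
2 | 40 | MIA | hr | 2 | 2
After WHERE (2 rows):
books.yr | books.amt | books.city | books.dept | teams.yr | teams.id
4 | 20 | SF | mkt | 4 | 4
4 | 6 | SEA | mkt | 4 | 4
After GROUP BY (1 rows):
teams.id | n
4 | 2
After ORDER BY (1 rows):
teams.id | n
4 | 2

== RESULT ==
teams.id | n
4 | 2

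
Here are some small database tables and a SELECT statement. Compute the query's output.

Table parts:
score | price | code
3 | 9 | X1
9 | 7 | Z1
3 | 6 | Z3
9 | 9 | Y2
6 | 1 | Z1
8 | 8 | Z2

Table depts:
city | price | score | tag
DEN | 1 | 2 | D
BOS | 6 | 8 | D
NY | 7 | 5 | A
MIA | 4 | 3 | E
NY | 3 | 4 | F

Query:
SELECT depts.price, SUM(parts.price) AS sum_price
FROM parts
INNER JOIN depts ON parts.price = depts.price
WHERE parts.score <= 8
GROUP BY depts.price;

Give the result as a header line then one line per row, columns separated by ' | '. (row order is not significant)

== RESULT ==
depts.price | sum_price
6 | 6
1 | 1

Derivation:
After JOIN depts (3 rows):
parts.score | parts.price | parts.code | depts.city | depts.price | depts.score | depts.tag
9 | 7 | Z1 | NY | 7 | 5 | A
3 | 6 | Z3 | BOS | 6 | 8 | D
6 | 1 | Z1 | DEN | 1 | 2 | D
After WHERE (2 rows):
parts.score | parts.price | parts.code | depts.city | depts.price | depts.score | depts.tag
3 | 6 | Z3 | BOS | 6 | 8 | D
6 | 1 | Z1 | DEN | 1 | 2 | D
After GROUP BY (2 rows):
depts.price | sum_price
6 | 6
1 | 1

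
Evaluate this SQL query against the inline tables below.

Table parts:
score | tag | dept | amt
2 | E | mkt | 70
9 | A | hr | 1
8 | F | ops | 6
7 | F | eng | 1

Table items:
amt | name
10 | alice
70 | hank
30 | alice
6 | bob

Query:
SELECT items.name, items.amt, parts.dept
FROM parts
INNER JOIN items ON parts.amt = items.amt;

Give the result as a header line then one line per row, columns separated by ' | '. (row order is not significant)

After JOIN items (2 rows):
parts.score | parts.tag | parts.dept | parts.amt | items.amt | items.name
2 | E | mkt | 70 | 70 | hank
8 | F | ops | 6 | 6 | bob
After SELECT (2 rows):
items.name | items.amt | parts.dept
hank | 70 | mkt
bob | 6 | ops

== RESULT ==
items.name | items.amt | parts.dept
hank | 70 | mkt
bob | 6 | ops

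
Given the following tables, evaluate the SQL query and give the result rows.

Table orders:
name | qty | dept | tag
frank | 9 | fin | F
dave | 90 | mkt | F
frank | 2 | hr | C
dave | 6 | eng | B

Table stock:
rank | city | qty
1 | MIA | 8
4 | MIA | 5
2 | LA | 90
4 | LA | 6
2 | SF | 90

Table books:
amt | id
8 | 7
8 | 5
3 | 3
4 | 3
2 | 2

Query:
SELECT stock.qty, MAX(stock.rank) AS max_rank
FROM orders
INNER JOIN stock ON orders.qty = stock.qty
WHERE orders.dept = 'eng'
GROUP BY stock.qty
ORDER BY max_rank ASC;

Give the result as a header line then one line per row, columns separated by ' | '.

== RESULT ==
stock.qty | max_rank
6 | 4

Derivation:
After JOIN stock (3 rows):
orders.name | orders.qty | orders.dept | orders.tag | stock.rank | stock.city | stock.qty
dave | 90 | mkt | F | 2 | LA | 90
dave | 90 | mkt | F | 2 | SF | 90
dave | 6 | eng | B | 4 | LA | 6
After WHERE (1 rows):
orders.name | orders.qty | orders.dept | orders.tag | stock.rank | stock.city | stock.qty
dave | 6 | eng | B | 4 | LA | 6
After GROUP BY (1 rows):
stock.qty | max_rank
6 | 4
After ORDER BY (1 rows):
stock.qty | max_rank
6 | 4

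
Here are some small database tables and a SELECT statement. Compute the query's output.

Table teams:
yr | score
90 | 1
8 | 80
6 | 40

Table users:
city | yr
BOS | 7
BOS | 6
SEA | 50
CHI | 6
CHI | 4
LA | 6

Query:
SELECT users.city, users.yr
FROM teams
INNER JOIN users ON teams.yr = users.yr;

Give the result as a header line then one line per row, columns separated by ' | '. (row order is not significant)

== RESULT ==
users.city | users.yr
BOS | 6
CHI | 6
LA | 6

Derivation:
After JOIN users (3 rows):
teams.yr | teams.score | users.city | users.yr
6 | 40 | BOS | 6
6 | 40 | CHI | 6
6 | 40 | LA | 6
After SELECT (3 rows):
users.city | users.yr
BOS | 6
CHI | 6
LA | 6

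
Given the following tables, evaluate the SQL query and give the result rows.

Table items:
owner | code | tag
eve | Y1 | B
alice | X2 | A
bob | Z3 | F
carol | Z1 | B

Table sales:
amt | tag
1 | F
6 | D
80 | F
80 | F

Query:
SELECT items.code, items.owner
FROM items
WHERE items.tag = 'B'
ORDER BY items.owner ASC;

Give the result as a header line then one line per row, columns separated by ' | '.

After WHERE (2 rows):
items.owner | items.code | items.tag
eve | Y1 | B
carol | Z1 | B
After SELECT (2 rows):
items.code | items.owner
Y1 | eve
Z1 | carol
After ORDER BY (2 rows):
items.code | items.owner
Z1 | carol
Y1 | eve

== RESULT ==
items.code | items.owner
Z1 | carol
Y1 | eve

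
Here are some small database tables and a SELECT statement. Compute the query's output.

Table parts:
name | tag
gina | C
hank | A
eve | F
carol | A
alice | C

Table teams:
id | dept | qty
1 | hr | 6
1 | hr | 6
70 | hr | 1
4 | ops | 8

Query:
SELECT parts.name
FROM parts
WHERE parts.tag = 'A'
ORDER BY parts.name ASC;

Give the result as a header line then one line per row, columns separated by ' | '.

After WHERE (2 rows):
parts.name | parts.tag
hank | A
carol | A
After SELECT (2 rows):
parts.name
hank
carol
After ORDER BY (2 rows):
parts.name
carol
hank

== RESULT ==
parts.name
carol
hank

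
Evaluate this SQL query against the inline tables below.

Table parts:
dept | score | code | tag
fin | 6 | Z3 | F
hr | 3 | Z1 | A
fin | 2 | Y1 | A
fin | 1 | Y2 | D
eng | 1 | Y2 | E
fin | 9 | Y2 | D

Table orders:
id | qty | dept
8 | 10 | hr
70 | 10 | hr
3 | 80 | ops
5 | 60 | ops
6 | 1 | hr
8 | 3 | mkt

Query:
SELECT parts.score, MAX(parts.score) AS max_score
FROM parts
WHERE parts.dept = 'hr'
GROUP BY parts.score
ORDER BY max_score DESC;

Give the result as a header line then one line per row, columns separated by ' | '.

After WHERE (1 rows):
parts.dept | parts.score | parts.code | parts.tag
hr | 3 | Z1 | A
After GROUP BY (1 rows):
parts.score | max_score
3 | 3
After ORDER BY (1 rows):
parts.score | max_score
3 | 3

== RESULT ==
parts.score | max_score
3 | 3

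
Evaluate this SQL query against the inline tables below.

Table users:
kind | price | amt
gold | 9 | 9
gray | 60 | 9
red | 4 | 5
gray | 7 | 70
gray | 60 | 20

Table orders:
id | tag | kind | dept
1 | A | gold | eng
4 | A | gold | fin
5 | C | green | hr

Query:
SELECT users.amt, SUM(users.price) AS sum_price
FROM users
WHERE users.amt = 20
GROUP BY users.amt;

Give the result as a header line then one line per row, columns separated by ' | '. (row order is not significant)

== RESULT ==
users.amt | sum_price
20 | 60

Derivation:
After WHERE (1 rows):
users.kind | users.price | users.amt
gray | 60 | 20
After GROUP BY (1 rows):
users.amt | sum_price
20 | 60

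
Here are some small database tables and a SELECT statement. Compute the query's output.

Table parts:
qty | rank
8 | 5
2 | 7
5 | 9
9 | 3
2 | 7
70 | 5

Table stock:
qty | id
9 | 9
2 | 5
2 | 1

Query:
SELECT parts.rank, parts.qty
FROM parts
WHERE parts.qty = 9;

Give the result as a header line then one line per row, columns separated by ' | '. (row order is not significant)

After WHERE (1 rows):
parts.qty | parts.rank
9 | 3
After SELECT (1 rows):
parts.rank | parts.qty
3 | 9

== RESULT ==
parts.rank | parts.qty
3 | 9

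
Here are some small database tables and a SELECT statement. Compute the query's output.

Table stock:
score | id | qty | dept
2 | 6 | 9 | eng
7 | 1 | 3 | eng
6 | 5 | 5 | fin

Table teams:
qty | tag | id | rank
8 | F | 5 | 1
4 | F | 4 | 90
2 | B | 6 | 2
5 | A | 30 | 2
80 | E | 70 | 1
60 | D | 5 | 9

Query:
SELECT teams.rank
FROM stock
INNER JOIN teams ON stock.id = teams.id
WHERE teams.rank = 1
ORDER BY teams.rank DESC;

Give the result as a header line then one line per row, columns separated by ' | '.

After JOIN teams (3 rows):
stock.score | stock.id | stock.qty | stock.dept | teams.qty | teams.tag | teams.id | teams.rank
2 | 6 | 9 | eng | 2 | B | 6 | 2
6 | 5 | 5 | fin | 8 | F | 5 | 1
6 | 5 | 5 | fin | 60 | D | 5 | 9
After WHERE (1 rows):
stock.score | stock.id | stock.qty | stock.dept | teams.qty | teams.tag | teams.id | teams.rank
6 | 5 | 5 | fin | 8 | F | 5 | 1
After SELECT (1 rows):
teams.rank
1
After ORDER BY (1 rows):
teams.rank
1

== RESULT ==
teams.rank
1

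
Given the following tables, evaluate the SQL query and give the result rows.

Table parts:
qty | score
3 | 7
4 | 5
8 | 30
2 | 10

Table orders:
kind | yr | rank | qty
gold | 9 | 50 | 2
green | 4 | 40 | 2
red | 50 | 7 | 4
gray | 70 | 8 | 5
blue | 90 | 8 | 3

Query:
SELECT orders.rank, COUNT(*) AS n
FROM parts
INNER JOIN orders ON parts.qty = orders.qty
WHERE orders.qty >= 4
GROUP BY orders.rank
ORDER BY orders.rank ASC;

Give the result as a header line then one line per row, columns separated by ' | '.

== RESULT ==
orders.rank | n
7 | 1

Derivation:
After JOIN orders (4 rows):
parts.qty | parts.score | orders.kind | orders.yr | orders.rank | orders.qty
3 | 7 | blue | 90 | 8 | 3
4 | 5 | red | 50 | 7 | 4
2 | 10 | gold | 9 | 50 | 2
2 | 10 | green | 4 | 40 | 2
After WHERE (1 rows):
parts.qty | parts.score | orders.kind | orders.yr | orders.rank | orders.qty
4 | 5 | red | 50 | 7 | 4
After GROUP BY (1 rows):
orders.rank | n
7 | 1
After ORDER BY (1 rows):
orders.rank | n
7 | 1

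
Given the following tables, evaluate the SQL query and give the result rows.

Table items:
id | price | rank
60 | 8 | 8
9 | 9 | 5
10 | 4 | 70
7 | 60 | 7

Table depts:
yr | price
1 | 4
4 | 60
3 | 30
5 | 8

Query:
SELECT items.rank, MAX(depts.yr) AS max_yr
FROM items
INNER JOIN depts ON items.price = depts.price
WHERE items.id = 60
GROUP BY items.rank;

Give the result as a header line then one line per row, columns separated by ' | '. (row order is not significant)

== RESULT ==
items.rank | max_yr
8 | 5

Derivation:
After JOIN depts (3 rows):
items.id | items.price | items.rank | depts.yr | depts.price
60 | 8 | 8 | 5 | 8
10 | 4 | 70 | 1 | 4
7 | 60 | 7 | 4 | 60
After WHERE (1 rows):
items.id | items.price | items.rank | depts.yr | depts.price
60 | 8 | 8 | 5 | 8
After GROUP BY (1 rows):
items.rank | max_yr
8 | 5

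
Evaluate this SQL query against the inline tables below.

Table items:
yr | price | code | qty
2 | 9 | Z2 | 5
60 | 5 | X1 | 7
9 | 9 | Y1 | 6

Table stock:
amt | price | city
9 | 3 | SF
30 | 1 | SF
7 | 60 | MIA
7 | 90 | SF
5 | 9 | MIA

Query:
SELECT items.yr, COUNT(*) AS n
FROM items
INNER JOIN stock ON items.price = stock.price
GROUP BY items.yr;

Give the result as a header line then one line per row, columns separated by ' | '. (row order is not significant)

== RESULT ==
items.yr | n
2 | 1
9 | 1

Derivation:
After JOIN stock (2 rows):
items.yr | items.price | items.code | items.qty | stock.amt | stock.price | stock.city
2 | 9 | Z2 | 5 | 5 | 9 | MIA
9 | 9 | Y1 | 6 | 5 | 9 | MIA
After GROUP BY (2 rows):
items.yr | n
2 | 1
9 | 1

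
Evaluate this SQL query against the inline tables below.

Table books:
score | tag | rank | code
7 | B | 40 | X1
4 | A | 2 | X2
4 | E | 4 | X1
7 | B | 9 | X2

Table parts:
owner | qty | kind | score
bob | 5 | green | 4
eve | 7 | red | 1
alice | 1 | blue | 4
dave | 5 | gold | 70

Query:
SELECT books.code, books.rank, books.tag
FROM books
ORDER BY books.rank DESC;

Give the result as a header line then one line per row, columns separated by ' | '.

After SELECT (4 rows):
books.code | books.rank | books.tag
X1 | 40 | B
X2 | 2 | A
X1 | 4 | E
X2 | 9 | B
After ORDER BY (4 rows):
books.code | books.rank | books.tag
X1 | 40 | B
X2 | 9 | B
X1 | 4 | E
X2 | 2 | A

== RESULT ==
books.code | books.rank | books.tag
X1 | 40 | B
X2 | 9 | B
X1 | 4 | E
X2 | 2 | A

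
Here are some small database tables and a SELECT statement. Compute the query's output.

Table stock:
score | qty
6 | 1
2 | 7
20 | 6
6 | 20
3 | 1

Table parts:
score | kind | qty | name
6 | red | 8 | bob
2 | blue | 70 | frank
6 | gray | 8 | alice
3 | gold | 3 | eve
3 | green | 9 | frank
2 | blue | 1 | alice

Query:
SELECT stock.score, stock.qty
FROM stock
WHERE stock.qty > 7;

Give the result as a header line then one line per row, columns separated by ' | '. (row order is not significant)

After WHERE (1 rows):
stock.score | stock.qty
6 | 20
After SELECT (1 rows):
stock.score | stock.qty
6 | 20

== RESULT ==
stock.score | stock.qty
6 | 20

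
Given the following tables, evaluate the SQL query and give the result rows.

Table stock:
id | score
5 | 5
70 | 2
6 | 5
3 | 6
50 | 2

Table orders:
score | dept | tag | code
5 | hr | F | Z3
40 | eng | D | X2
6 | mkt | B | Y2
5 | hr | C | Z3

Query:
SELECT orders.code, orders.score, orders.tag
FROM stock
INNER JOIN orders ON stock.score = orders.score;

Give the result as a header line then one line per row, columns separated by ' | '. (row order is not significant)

After JOIN orders (5 rows):
stock.id | stock.score | orders.score | orders.dept | orders.tag | orders.code
5 | 5 | 5 | hr | F | Z3
5 | 5 | 5 | hr | C | Z3
6 | 5 | 5 | hr | F | Z3
6 | 5 | 5 | hr | C | Z3
3 | 6 | 6 | mkt | B | Y2
After SELECT (5 rows):
orders.code | orders.score | orders.tag
Z3 | 5 | F
Z3 | 5 | C
Z3 | 5 | F
Z3 | 5 | C
Y2 | 6 | B

== RESULT ==
orders.code | orders.score | orders.tag
Z3 | 5 | F
Z3 | 5 | C
Z3 | 5 | F
Z3 | 5 | C
Y2 | 6 | B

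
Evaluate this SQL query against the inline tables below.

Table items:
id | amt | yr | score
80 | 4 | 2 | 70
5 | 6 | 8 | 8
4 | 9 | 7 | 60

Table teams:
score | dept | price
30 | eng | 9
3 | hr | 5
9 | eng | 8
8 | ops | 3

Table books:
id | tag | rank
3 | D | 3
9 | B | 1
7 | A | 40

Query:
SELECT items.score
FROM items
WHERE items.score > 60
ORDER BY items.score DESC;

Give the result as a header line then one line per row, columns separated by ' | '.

After WHERE (1 rows):
items.id | items.amt | items.yr | items.score
80 | 4 | 2 | 70
After SELECT (1 rows):
items.score
70
After ORDER BY (1 rows):
items.score
70

== RESULT ==
items.score
70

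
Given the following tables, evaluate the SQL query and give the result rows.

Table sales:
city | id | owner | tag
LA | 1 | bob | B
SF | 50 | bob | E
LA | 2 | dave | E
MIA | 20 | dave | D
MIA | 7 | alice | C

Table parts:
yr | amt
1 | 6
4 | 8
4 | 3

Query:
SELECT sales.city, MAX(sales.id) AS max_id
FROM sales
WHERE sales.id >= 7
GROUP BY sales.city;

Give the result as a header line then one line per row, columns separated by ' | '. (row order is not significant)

== RESULT ==
sales.city | max_id
SF | 50
MIA | 20

Derivation:
After WHERE (3 rows):
sales.city | sales.id | sales.owner | sales.tag
SF | 50 | bob | E
MIA | 20 | dave | D
MIA | 7 | alice | C
After GROUP BY (2 rows):
sales.city | max_id
SF | 50
MIA | 20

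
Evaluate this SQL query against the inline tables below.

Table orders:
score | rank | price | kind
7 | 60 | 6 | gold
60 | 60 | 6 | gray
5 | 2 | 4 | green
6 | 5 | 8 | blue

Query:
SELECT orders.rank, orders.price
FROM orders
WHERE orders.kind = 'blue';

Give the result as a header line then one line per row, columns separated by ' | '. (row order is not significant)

After WHERE (1 rows):
orders.score | orders.rank | orders.price | orders.kind
6 | 5 | 8 | blue
After SELECT (1 rows):
orders.rank | orders.price
5 | 8

== RESULT ==
orders.rank | orders.price
5 | 8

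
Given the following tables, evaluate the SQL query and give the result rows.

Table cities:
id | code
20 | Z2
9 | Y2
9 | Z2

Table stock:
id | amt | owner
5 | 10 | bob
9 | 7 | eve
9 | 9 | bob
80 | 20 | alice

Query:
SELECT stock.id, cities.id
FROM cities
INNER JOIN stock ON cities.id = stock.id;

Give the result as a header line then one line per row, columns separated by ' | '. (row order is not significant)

After JOIN stock (4 rows):
cities.id | cities.code | stock.id | stock.amt | stock.owner
9 | Y2 | 9 | 7 | eve
9 | Y2 | 9 | 9 | bob
9 | Z2 | 9 | 7 | eve
9 | Z2 | 9 | 9 | bob
After SELECT (4 rows):
stock.id | cities.id
9 | 9
9 | 9
9 | 9
9 | 9

== RESULT ==
stock.id | cities.id
9 | 9
9 | 9
9 | 9
9 | 9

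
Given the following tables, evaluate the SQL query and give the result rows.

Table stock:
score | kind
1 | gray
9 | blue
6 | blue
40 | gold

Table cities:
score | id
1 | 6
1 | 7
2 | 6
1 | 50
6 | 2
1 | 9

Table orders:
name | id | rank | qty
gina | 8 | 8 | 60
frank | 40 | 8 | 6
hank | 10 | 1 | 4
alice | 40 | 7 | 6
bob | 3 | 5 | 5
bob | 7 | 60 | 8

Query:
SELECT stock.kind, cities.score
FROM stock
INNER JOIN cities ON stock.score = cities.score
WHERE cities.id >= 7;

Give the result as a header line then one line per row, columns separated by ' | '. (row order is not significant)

== RESULT ==
stock.kind | cities.score
gray | 1
gray | 1
gray | 1

Derivation:
After JOIN cities (5 rows):
stock.score | stock.kind | cities.score | cities.id
1 | gray | 1 | 6
1 | gray | 1 | 7
1 | gray | 1 | 50
1 | gray | 1 | 9
6 | blue | 6 | 2
After WHERE (3 rows):
stock.score | stock.kind | cities.score | cities.id
1 | gray | 1 | 7
1 | gray | 1 | 50
1 | gray | 1 | 9
After SELECT (3 rows):
stock.kind | cities.score
gray | 1
gray | 1
gray | 1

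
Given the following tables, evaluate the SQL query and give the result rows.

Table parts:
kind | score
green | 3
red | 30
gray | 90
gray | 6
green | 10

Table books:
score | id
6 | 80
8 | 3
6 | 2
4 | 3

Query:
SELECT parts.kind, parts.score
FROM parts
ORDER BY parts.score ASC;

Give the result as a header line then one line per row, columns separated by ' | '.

== RESULT ==
parts.kind | parts.score
green | 3
gray | 6
green | 10
red | 30
gray | 90

Derivation:
After SELECT (5 rows):
parts.kind | parts.score
green | 3
red | 30
gray | 90
gray | 6
green | 10
After ORDER BY (5 rows):
parts.kind | parts.score
green | 3
gray | 6
green | 10
red | 30
gray | 90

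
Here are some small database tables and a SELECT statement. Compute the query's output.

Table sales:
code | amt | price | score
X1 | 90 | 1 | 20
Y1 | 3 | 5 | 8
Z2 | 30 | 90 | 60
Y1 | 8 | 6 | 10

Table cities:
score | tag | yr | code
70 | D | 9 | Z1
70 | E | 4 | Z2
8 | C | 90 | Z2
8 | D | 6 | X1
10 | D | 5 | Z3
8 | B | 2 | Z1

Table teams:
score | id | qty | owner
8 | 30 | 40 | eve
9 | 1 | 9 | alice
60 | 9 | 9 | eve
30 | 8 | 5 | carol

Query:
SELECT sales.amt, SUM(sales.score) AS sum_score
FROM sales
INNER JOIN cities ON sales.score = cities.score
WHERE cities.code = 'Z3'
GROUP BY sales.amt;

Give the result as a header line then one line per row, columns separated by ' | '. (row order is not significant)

== RESULT ==
sales.amt | sum_score
8 | 10

Derivation:
After JOIN cities (4 rows):
sales.code | sales.amt | sales.price | sales.score | cities.score | cities.tag | cities.yr | cities.code
Y1 | 3 | 5 | 8 | 8 | C | 90 | Z2
Y1 | 3 | 5 | 8 | 8 | D | 6 | X1
Y1 | 3 | 5 | 8 | 8 | B | 2 | Z1
Y1 | 8 | 6 | 10 | 10 | D | 5 | Z3
After WHERE (1 rows):
sales.code | sales.amt | sales.price | sales.score | cities.score | cities.tag | cities.yr | cities.code
Y1 | 8 | 6 | 10 | 10 | D | 5 | Z3
After GROUP BY (1 rows):
sales.amt | sum_score
8 | 10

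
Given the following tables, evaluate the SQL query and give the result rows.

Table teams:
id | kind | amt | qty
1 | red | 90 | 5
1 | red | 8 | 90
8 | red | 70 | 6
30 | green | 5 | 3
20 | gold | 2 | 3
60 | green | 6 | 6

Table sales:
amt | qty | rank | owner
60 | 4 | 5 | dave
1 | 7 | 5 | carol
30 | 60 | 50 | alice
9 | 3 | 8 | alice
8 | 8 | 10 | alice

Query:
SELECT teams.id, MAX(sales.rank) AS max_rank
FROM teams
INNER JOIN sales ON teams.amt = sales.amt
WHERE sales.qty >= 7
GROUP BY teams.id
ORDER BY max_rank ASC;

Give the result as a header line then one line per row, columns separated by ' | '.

After JOIN sales (1 rows):
teams.id | teams.kind | teams.amt | teams.qty | sales.amt | sales.qty | sales.rank | sales.owner
1 | red | 8 | 90 | 8 | 8 | 10 | alice
After WHERE (1 rows):
teams.id | teams.kind | teams.amt | teams.qty | sales.amt | sales.qty | sales.rank | sales.owner
1 | red | 8 | 90 | 8 | 8 | 10 | alice
After GROUP BY (1 rows):
teams.id | max_rank
1 | 10
After ORDER BY (1 rows):
teams.id | max_rank
1 | 10

== RESULT ==
teams.id | max_rank
1 | 10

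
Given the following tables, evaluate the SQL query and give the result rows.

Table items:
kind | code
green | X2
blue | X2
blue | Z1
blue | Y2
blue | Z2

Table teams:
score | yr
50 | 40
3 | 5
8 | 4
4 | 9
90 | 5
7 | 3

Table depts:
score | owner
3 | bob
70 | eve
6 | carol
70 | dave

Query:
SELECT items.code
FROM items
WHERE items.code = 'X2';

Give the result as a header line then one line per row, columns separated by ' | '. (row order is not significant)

After WHERE (2 rows):
items.kind | items.code
green | X2
blue | X2
After SELECT (2 rows):
items.code
X2
X2

== RESULT ==
items.code
X2
X2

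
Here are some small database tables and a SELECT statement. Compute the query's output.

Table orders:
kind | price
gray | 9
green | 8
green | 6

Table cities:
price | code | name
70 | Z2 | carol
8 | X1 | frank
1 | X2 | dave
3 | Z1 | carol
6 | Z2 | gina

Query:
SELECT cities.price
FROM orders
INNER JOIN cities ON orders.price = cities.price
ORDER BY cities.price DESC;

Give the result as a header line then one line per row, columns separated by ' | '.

== RESULT ==
cities.price
8
6

Derivation:
After JOIN cities (2 rows):
orders.kind | orders.price | cities.price | cities.code | cities.name
green | 8 | 8 | X1 | frank
green | 6 | 6 | Z2 | gina
After SELECT (2 rows):
cities.price
8
6
After ORDER BY (2 rows):
cities.price
8
6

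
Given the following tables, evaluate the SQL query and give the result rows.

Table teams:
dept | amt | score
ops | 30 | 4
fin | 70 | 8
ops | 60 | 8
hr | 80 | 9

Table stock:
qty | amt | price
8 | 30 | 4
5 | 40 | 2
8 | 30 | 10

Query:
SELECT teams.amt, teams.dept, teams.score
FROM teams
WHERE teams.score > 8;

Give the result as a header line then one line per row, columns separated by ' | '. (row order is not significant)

After WHERE (1 rows):
teams.dept | teams.amt | teams.score
hr | 80 | 9
After SELECT (1 rows):
teams.amt | teams.dept | teams.score
80 | hr | 9

== RESULT ==
teams.amt | teams.dept | teams.score
80 | hr | 9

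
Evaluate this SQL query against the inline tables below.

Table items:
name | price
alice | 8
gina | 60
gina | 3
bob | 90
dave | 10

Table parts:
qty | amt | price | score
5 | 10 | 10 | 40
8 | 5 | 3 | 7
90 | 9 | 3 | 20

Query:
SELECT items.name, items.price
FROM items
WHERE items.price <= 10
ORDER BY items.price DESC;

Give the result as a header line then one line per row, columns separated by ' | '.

After WHERE (3 rows):
items.name | items.price
alice | 8
gina | 3
dave | 10
After SELECT (3 rows):
items.name | items.price
alice | 8
gina | 3
dave | 10
After ORDER BY (3 rows):
items.name | items.price
dave | 10
alice | 8
gina | 3

== RESULT ==
items.name | items.price
dave | 10
alice | 8
gina | 3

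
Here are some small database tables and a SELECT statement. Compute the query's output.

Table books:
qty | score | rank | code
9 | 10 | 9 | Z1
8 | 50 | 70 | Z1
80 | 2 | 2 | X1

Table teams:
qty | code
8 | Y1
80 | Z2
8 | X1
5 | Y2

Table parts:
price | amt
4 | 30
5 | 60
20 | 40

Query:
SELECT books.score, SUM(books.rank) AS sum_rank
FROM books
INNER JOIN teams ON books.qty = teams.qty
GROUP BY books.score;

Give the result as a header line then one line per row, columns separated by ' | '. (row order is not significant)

After JOIN teams (3 rows):
books.qty | books.score | books.rank | books.code | teams.qty | teams.code
8 | 50 | 70 | Z1 | 8 | Y1
8 | 50 | 70 | Z1 | 8 | X1
80 | 2 | 2 | X1 | 80 | Z2
After GROUP BY (2 rows):
books.score | sum_rank
50 | 140
2 | 2

== RESULT ==
books.score | sum_rank
50 | 140
2 | 2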